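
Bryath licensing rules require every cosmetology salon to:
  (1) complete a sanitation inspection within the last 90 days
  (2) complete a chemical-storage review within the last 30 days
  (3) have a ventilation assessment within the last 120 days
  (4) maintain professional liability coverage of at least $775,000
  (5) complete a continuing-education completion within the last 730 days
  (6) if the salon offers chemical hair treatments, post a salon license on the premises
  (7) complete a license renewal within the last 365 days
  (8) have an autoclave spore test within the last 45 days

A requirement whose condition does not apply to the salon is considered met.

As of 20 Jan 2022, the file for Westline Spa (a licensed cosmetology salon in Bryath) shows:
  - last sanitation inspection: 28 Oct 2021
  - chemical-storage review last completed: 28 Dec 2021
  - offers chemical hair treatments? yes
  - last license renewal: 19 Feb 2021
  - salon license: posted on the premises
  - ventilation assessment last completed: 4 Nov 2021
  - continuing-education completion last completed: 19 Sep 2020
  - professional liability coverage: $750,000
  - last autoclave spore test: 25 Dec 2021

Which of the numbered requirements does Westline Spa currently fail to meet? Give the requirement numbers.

4

1. sanitation inspection 84 days ago vs limit 90 → met
2. chemical-storage review 23 days ago vs limit 30 → met
3. ventilation assessment 77 days ago vs limit 120 → met
4. professional liability coverage $750,000 < $775,000 → not met
5. continuing-education completion 488 days ago vs limit 730 → met
6. condition 'offers chemical hair treatments' holds; salon license present → met
7. license renewal 335 days ago vs limit 365 → met
8. autoclave spore test 26 days ago vs limit 45 → met
Not met: 4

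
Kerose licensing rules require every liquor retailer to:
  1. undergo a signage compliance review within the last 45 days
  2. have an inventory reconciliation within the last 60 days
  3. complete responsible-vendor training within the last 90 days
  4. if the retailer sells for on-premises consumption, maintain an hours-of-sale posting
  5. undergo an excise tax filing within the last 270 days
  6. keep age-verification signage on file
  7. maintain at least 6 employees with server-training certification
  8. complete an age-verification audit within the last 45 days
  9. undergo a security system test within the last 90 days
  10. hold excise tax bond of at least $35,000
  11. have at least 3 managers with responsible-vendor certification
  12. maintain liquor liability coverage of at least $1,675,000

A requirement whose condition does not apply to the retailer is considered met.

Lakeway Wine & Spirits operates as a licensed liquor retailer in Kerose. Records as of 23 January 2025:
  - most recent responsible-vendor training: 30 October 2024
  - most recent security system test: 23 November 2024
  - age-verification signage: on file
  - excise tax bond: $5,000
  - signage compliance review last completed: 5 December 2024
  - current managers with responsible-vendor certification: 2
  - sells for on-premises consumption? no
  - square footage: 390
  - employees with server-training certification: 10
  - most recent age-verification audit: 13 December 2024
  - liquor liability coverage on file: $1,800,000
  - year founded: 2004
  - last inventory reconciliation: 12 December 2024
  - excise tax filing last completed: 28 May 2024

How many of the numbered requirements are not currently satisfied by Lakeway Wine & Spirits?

3

1. signage compliance review 49 days ago vs limit 45 → not met
2. inventory reconciliation 42 days ago vs limit 60 → met
3. responsible-vendor training 85 days ago vs limit 90 → met
4. condition 'sells for on-premises consumption' does not hold → requirement n/a → met
5. excise tax filing 240 days ago vs limit 270 → met
6. age-verification signage present → met
7. employees with server-training certification 10 ≥ 6 → met
8. age-verification audit 41 days ago vs limit 45 → met
9. security system test 61 days ago vs limit 90 → met
10. excise tax bond $5,000 < $35,000 → not met
11. managers with responsible-vendor certification 2 < 3 → not met
12. liquor liability coverage $1,800,000 ≥ $1,675,000 → met
Not met: 3 of 12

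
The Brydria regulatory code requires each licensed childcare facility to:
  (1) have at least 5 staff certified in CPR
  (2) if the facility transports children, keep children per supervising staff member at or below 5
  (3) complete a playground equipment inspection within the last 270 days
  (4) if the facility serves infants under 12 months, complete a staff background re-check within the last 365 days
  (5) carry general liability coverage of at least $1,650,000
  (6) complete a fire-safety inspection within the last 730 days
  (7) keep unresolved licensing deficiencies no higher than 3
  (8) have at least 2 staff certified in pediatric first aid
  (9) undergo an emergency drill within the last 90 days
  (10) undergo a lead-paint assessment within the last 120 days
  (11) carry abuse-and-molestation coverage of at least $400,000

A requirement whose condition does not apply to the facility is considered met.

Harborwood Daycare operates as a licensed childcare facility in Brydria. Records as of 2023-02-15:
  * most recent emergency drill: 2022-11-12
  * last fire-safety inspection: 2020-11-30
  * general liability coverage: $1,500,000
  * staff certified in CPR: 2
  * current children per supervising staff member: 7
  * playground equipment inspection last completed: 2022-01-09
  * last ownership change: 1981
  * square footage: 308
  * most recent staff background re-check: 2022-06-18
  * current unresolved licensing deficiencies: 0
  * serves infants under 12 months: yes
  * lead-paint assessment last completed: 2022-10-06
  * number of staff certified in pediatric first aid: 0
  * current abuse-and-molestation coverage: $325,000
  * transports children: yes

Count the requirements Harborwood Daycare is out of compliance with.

9

1. staff certified in CPR 2 < 5 → not met
2. condition 'transports children' holds; children per supervising staff member 7 > 5 → not met
3. playground equipment inspection 402 days ago vs limit 270 → not met
4. condition 'serves infants under 12 months' holds; staff background re-check 242 days ago vs limit 365 → met
5. general liability coverage $1,500,000 < $1,650,000 → not met
6. fire-safety inspection 807 days ago vs limit 730 → not met
7. unresolved licensing deficiencies 0 ≤ 3 → met
8. staff certified in pediatric first aid 0 < 2 → not met
9. emergency drill 95 days ago vs limit 90 → not met
10. lead-paint assessment 132 days ago vs limit 120 → not met
11. abuse-and-molestation coverage $325,000 < $400,000 → not met
Not met: 9 of 11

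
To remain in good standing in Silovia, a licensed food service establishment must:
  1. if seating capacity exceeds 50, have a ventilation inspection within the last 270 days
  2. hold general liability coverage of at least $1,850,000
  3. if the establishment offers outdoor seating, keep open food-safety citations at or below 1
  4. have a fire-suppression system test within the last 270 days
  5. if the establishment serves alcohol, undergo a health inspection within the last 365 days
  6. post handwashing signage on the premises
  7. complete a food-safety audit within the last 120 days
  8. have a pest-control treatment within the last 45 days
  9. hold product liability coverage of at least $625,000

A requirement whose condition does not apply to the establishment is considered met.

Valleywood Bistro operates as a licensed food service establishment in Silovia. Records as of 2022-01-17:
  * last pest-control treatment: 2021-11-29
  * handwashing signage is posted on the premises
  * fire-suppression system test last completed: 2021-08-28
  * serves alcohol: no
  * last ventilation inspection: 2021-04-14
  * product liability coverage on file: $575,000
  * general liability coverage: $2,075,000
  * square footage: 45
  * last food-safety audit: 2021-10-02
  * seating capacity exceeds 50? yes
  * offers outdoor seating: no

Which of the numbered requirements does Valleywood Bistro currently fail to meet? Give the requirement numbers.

1, 8, 9

1. condition 'seating capacity exceeds 50' holds; ventilation inspection 278 days ago vs limit 270 → not met
2. general liability coverage $2,075,000 ≥ $1,850,000 → met
3. condition 'offers outdoor seating' does not hold → requirement n/a → met
4. fire-suppression system test 142 days ago vs limit 270 → met
5. condition 'serves alcohol' does not hold → requirement n/a → met
6. handwashing signage present → met
7. food-safety audit 107 days ago vs limit 120 → met
8. pest-control treatment 49 days ago vs limit 45 → not met
9. product liability coverage $575,000 < $625,000 → not met
Not met: 1, 8, 9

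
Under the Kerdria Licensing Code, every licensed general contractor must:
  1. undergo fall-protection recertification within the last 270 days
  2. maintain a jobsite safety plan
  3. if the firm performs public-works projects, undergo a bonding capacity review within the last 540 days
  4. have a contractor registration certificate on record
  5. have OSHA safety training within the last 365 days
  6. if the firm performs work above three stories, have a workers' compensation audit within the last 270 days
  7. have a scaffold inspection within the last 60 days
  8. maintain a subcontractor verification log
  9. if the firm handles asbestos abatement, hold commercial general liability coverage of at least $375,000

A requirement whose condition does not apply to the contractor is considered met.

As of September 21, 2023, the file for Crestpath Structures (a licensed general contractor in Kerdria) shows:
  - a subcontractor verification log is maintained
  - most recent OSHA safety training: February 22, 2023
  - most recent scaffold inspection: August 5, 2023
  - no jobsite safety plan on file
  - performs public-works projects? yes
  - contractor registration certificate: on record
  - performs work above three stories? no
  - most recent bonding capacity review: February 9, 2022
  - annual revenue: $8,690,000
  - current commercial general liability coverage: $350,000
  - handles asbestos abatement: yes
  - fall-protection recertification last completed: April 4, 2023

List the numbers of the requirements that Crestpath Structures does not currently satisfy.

2, 3, 9

1. fall-protection recertification 170 days ago vs limit 270 → met
2. jobsite safety plan absent → not met
3. condition 'performs public-works projects' holds; bonding capacity review 589 days ago vs limit 540 → not met
4. contractor registration certificate present → met
5. OSHA safety training 211 days ago vs limit 365 → met
6. condition 'performs work above three stories' does not hold → requirement n/a → met
7. scaffold inspection 47 days ago vs limit 60 → met
8. subcontractor verification log present → met
9. condition 'handles asbestos abatement' holds; commercial general liability coverage $350,000 < $375,000 → not met
Not met: 2, 3, 9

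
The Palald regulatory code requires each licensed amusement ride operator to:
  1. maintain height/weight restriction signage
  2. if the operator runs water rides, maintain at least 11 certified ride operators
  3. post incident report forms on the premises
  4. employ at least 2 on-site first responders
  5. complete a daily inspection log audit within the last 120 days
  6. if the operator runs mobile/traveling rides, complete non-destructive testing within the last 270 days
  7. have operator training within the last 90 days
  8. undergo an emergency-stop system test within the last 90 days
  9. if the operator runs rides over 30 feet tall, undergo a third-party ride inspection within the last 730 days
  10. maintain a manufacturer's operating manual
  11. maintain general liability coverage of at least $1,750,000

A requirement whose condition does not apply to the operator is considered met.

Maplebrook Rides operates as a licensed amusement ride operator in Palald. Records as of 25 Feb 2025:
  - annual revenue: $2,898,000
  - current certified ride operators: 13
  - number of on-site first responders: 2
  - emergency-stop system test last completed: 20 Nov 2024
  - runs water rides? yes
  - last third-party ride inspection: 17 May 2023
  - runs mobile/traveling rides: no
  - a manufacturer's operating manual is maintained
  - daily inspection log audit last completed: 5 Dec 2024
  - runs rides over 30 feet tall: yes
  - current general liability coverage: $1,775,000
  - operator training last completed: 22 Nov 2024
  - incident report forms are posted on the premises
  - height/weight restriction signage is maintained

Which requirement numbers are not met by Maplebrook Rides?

1. height/weight restriction signage present → met
2. condition 'runs water rides' holds; certified ride operators 13 ≥ 11 → met
3. incident report forms present → met
4. on-site first responders 2 ≥ 2 → met
5. daily inspection log audit 82 days ago vs limit 120 → met
6. condition 'runs mobile/traveling rides' does not hold → requirement n/a → met
7. operator training 95 days ago vs limit 90 → not met
8. emergency-stop system test 97 days ago vs limit 90 → not met
9. condition 'runs rides over 30 feet tall' holds; third-party ride inspection 650 days ago vs limit 730 → met
10. manufacturer's operating manual present → met
11. general liability coverage $1,775,000 ≥ $1,750,000 → met
Not met: 7, 8

7, 8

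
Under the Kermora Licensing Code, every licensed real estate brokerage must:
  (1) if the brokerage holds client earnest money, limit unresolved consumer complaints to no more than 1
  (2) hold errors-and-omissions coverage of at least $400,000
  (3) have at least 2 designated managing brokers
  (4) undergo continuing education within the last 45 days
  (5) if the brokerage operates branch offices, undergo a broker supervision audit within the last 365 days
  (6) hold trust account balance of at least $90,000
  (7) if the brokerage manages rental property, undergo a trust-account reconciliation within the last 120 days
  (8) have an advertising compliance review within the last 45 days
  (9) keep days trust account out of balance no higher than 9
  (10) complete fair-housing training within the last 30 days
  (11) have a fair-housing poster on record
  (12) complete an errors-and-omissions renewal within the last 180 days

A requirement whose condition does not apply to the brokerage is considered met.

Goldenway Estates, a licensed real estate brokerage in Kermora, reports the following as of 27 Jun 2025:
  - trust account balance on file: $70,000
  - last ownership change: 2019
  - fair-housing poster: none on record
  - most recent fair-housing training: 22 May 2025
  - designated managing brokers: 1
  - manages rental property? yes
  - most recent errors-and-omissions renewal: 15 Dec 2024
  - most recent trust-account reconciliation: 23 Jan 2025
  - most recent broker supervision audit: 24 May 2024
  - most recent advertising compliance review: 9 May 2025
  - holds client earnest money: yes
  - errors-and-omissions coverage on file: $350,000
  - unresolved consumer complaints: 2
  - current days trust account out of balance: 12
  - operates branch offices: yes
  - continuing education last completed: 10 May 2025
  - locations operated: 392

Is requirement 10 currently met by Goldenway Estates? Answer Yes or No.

No

10. fair-housing training 36 days ago vs limit 30 → not met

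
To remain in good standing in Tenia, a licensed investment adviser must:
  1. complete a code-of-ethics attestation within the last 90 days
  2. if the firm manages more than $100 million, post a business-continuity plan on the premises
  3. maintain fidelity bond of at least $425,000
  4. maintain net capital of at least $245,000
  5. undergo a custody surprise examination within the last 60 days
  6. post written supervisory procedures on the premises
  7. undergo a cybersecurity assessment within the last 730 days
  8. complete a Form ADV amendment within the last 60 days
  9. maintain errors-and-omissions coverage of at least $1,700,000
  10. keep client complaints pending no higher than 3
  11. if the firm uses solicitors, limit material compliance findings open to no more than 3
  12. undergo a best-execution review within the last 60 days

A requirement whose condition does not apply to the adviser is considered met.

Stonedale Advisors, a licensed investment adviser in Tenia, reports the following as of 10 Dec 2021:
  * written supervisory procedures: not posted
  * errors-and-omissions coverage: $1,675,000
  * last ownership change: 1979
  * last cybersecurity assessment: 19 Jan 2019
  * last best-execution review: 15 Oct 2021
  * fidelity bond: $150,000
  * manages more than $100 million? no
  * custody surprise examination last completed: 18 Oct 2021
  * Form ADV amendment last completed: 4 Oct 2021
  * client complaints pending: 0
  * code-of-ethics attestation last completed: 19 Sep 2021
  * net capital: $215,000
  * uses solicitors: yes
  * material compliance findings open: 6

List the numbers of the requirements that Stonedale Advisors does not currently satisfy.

1. code-of-ethics attestation 82 days ago vs limit 90 → met
2. condition 'manages more than $100 million' does not hold → requirement n/a → met
3. fidelity bond $150,000 < $425,000 → not met
4. net capital $215,000 < $245,000 → not met
5. custody surprise examination 53 days ago vs limit 60 → met
6. written supervisory procedures absent → not met
7. cybersecurity assessment 1056 days ago vs limit 730 → not met
8. Form ADV amendment 67 days ago vs limit 60 → not met
9. errors-and-omissions coverage $1,675,000 < $1,700,000 → not met
10. client complaints pending 0 ≤ 3 → met
11. condition 'uses solicitors' holds; material compliance findings open 6 > 3 → not met
12. best-execution review 56 days ago vs limit 60 → met
Not met: 3, 4, 6, 7, 8, 9, 11

3, 4, 6, 7, 8, 9, 11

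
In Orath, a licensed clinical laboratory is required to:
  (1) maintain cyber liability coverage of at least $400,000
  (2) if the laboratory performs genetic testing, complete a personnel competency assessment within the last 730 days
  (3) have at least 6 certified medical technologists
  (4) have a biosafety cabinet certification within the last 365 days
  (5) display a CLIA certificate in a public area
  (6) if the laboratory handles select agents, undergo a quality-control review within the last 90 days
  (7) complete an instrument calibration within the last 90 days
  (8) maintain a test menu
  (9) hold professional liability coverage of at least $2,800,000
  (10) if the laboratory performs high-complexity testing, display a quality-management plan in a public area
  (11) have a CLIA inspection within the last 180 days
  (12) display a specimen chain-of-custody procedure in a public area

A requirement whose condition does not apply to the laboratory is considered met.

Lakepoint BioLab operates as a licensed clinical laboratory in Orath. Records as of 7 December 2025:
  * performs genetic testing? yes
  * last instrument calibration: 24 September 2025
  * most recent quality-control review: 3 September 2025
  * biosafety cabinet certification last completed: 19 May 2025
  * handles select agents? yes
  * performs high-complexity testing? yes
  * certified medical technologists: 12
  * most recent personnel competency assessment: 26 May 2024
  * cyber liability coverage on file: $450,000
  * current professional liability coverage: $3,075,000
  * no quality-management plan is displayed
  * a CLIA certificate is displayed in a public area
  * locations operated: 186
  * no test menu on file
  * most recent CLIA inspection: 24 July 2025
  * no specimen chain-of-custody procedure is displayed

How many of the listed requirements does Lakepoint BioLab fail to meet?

1. cyber liability coverage $450,000 ≥ $400,000 → met
2. condition 'performs genetic testing' holds; personnel competency assessment 560 days ago vs limit 730 → met
3. certified medical technologists 12 ≥ 6 → met
4. biosafety cabinet certification 202 days ago vs limit 365 → met
5. CLIA certificate present → met
6. condition 'handles select agents' holds; quality-control review 95 days ago vs limit 90 → not met
7. instrument calibration 74 days ago vs limit 90 → met
8. test menu absent → not met
9. professional liability coverage $3,075,000 ≥ $2,800,000 → met
10. condition 'performs high-complexity testing' holds; quality-management plan absent → not met
11. CLIA inspection 136 days ago vs limit 180 → met
12. specimen chain-of-custody procedure absent → not met
Not met: 4 of 12

4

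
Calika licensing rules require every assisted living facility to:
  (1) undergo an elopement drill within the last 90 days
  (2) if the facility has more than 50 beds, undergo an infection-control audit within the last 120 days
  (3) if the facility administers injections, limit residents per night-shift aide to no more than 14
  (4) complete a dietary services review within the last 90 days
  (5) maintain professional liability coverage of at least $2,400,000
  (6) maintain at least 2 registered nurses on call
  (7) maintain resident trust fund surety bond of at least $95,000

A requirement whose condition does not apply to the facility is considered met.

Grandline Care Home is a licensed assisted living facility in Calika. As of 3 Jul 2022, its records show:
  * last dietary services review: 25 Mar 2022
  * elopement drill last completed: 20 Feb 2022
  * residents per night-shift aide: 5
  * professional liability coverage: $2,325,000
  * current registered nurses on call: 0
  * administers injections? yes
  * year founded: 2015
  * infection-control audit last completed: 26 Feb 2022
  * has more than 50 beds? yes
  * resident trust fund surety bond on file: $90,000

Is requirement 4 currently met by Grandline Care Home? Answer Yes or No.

No

4. dietary services review 100 days ago vs limit 90 → not met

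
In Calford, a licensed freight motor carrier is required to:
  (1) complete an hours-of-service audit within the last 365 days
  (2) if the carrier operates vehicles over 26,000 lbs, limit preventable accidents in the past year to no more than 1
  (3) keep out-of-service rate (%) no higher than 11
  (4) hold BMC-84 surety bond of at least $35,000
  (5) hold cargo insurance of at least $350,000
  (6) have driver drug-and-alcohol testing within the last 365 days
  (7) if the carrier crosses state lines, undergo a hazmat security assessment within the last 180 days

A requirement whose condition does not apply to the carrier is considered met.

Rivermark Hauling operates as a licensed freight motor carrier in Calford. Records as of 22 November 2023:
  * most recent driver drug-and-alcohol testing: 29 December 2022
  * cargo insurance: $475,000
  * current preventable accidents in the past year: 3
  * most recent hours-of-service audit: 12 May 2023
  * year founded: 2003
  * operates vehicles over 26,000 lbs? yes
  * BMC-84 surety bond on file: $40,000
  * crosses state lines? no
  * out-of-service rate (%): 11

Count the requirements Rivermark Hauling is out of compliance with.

1. hours-of-service audit 194 days ago vs limit 365 → met
2. condition 'operates vehicles over 26,000 lbs' holds; preventable accidents in the past year 3 > 1 → not met
3. out-of-service rate (%) 11 ≤ 11 → met
4. BMC-84 surety bond $40,000 ≥ $35,000 → met
5. cargo insurance $475,000 ≥ $350,000 → met
6. driver drug-and-alcohol testing 328 days ago vs limit 365 → met
7. condition 'crosses state lines' does not hold → requirement n/a → met
Not met: 1 of 7

1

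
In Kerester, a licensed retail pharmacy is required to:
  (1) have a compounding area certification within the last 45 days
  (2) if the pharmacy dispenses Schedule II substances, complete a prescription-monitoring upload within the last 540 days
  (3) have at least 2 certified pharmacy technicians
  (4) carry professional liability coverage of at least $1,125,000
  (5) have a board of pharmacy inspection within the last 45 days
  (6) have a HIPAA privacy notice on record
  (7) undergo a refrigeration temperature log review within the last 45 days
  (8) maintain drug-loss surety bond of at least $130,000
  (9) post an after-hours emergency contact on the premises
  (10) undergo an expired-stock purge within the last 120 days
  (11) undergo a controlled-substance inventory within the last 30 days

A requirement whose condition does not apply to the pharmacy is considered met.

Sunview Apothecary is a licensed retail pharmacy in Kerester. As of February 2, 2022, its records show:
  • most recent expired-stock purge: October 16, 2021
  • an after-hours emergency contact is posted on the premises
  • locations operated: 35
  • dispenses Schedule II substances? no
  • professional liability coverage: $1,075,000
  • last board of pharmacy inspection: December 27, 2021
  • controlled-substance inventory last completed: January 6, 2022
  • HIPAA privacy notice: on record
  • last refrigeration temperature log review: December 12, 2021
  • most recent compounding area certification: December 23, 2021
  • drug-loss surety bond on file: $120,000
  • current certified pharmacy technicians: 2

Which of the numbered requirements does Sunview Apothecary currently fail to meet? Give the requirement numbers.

1. compounding area certification 41 days ago vs limit 45 → met
2. condition 'dispenses Schedule II substances' does not hold → requirement n/a → met
3. certified pharmacy technicians 2 ≥ 2 → met
4. professional liability coverage $1,075,000 < $1,125,000 → not met
5. board of pharmacy inspection 37 days ago vs limit 45 → met
6. HIPAA privacy notice present → met
7. refrigeration temperature log review 52 days ago vs limit 45 → not met
8. drug-loss surety bond $120,000 < $130,000 → not met
9. after-hours emergency contact present → met
10. expired-stock purge 109 days ago vs limit 120 → met
11. controlled-substance inventory 27 days ago vs limit 30 → met
Not met: 4, 7, 8

4, 7, 8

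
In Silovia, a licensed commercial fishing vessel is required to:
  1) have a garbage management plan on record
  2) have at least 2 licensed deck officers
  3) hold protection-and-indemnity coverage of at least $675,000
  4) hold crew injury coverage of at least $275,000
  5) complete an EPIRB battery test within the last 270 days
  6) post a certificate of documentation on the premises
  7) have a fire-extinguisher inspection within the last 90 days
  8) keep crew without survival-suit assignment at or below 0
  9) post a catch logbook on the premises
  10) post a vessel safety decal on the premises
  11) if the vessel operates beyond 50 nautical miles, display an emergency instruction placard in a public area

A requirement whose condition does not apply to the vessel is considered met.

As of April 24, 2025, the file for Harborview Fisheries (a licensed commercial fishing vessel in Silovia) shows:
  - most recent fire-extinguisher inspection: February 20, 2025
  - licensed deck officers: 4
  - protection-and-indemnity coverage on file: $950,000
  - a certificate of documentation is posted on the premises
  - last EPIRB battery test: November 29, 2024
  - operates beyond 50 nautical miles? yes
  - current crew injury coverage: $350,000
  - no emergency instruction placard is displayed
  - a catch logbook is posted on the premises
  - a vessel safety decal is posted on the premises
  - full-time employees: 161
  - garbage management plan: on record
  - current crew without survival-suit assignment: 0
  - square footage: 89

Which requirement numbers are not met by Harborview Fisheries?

11

1. garbage management plan present → met
2. licensed deck officers 4 ≥ 2 → met
3. protection-and-indemnity coverage $950,000 ≥ $675,000 → met
4. crew injury coverage $350,000 ≥ $275,000 → met
5. EPIRB battery test 146 days ago vs limit 270 → met
6. certificate of documentation present → met
7. fire-extinguisher inspection 63 days ago vs limit 90 → met
8. crew without survival-suit assignment 0 ≤ 0 → met
9. catch logbook present → met
10. vessel safety decal present → met
11. condition 'operates beyond 50 nautical miles' holds; emergency instruction placard absent → not met
Not met: 11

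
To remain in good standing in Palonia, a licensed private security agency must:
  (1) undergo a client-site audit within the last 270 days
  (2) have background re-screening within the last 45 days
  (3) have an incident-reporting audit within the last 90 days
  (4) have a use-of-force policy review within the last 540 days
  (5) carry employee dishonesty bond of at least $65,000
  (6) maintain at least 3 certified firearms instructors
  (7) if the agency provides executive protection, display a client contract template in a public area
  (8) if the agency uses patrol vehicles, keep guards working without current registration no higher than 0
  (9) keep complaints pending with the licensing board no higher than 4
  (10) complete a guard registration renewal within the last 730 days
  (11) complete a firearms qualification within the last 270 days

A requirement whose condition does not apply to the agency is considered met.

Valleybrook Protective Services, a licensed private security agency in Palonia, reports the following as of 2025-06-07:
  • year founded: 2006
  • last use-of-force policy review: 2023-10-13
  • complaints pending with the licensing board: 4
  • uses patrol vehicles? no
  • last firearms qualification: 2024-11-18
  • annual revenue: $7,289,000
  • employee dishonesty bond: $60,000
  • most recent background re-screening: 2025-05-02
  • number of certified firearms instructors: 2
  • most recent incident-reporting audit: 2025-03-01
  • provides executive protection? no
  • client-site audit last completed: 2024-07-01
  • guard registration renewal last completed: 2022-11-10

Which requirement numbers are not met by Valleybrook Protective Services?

1. client-site audit 341 days ago vs limit 270 → not met
2. background re-screening 36 days ago vs limit 45 → met
3. incident-reporting audit 98 days ago vs limit 90 → not met
4. use-of-force policy review 603 days ago vs limit 540 → not met
5. employee dishonesty bond $60,000 < $65,000 → not met
6. certified firearms instructors 2 < 3 → not met
7. condition 'provides executive protection' does not hold → requirement n/a → met
8. condition 'uses patrol vehicles' does not hold → requirement n/a → met
9. complaints pending with the licensing board 4 ≤ 4 → met
10. guard registration renewal 940 days ago vs limit 730 → not met
11. firearms qualification 201 days ago vs limit 270 → met
Not met: 1, 3, 4, 5, 6, 10

1, 3, 4, 5, 6, 10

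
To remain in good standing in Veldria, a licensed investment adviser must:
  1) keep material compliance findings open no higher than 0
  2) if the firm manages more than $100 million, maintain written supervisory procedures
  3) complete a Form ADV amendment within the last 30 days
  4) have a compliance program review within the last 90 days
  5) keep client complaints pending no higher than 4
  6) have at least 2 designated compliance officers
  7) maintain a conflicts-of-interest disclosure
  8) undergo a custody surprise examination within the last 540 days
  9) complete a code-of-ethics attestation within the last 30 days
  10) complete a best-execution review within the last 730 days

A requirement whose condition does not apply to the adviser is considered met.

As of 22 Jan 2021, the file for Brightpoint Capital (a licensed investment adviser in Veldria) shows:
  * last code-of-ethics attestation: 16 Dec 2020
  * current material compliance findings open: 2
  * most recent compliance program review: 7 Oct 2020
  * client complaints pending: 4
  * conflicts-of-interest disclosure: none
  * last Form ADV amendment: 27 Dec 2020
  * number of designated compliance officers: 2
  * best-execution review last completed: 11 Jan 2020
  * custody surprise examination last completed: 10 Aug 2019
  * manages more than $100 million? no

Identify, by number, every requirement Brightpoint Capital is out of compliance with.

1, 4, 7, 9

1. material compliance findings open 2 > 0 → not met
2. condition 'manages more than $100 million' does not hold → requirement n/a → met
3. Form ADV amendment 26 days ago vs limit 30 → met
4. compliance program review 107 days ago vs limit 90 → not met
5. client complaints pending 4 ≤ 4 → met
6. designated compliance officers 2 ≥ 2 → met
7. conflicts-of-interest disclosure absent → not met
8. custody surprise examination 531 days ago vs limit 540 → met
9. code-of-ethics attestation 37 days ago vs limit 30 → not met
10. best-execution review 377 days ago vs limit 730 → met
Not met: 1, 4, 7, 9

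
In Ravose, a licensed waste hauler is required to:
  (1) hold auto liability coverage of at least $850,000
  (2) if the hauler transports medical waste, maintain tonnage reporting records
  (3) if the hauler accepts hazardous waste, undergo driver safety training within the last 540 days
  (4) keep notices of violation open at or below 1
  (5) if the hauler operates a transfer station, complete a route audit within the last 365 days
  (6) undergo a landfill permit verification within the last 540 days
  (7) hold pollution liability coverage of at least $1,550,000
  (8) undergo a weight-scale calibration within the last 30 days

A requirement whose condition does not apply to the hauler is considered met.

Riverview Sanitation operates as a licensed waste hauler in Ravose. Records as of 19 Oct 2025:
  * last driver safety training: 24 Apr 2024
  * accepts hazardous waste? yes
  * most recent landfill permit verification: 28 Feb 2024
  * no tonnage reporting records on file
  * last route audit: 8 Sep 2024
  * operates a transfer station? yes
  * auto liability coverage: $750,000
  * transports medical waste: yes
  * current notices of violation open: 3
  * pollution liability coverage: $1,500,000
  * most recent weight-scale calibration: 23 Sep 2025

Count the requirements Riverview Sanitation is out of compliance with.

1. auto liability coverage $750,000 < $850,000 → not met
2. condition 'transports medical waste' holds; tonnage reporting records absent → not met
3. condition 'accepts hazardous waste' holds; driver safety training 543 days ago vs limit 540 → not met
4. notices of violation open 3 > 1 → not met
5. condition 'operates a transfer station' holds; route audit 406 days ago vs limit 365 → not met
6. landfill permit verification 599 days ago vs limit 540 → not met
7. pollution liability coverage $1,500,000 < $1,550,000 → not met
8. weight-scale calibration 26 days ago vs limit 30 → met
Not met: 7 of 8

7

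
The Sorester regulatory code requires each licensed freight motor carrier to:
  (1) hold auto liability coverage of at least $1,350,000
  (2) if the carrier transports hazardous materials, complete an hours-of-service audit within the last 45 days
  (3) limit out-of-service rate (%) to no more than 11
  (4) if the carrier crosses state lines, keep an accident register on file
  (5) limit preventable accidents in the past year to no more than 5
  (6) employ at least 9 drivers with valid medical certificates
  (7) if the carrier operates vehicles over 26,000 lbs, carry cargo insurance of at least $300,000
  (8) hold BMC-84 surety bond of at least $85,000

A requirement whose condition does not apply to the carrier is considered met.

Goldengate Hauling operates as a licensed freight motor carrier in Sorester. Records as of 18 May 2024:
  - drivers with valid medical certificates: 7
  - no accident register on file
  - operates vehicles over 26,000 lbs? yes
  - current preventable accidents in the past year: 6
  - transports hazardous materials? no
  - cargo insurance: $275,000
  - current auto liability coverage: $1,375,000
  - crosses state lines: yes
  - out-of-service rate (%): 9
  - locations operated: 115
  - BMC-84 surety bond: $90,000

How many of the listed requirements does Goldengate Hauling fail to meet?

1. auto liability coverage $1,375,000 ≥ $1,350,000 → met
2. condition 'transports hazardous materials' does not hold → requirement n/a → met
3. out-of-service rate (%) 9 ≤ 11 → met
4. condition 'crosses state lines' holds; accident register absent → not met
5. preventable accidents in the past year 6 > 5 → not met
6. drivers with valid medical certificates 7 < 9 → not met
7. condition 'operates vehicles over 26,000 lbs' holds; cargo insurance $275,000 < $300,000 → not met
8. BMC-84 surety bond $90,000 ≥ $85,000 → met
Not met: 4 of 8

4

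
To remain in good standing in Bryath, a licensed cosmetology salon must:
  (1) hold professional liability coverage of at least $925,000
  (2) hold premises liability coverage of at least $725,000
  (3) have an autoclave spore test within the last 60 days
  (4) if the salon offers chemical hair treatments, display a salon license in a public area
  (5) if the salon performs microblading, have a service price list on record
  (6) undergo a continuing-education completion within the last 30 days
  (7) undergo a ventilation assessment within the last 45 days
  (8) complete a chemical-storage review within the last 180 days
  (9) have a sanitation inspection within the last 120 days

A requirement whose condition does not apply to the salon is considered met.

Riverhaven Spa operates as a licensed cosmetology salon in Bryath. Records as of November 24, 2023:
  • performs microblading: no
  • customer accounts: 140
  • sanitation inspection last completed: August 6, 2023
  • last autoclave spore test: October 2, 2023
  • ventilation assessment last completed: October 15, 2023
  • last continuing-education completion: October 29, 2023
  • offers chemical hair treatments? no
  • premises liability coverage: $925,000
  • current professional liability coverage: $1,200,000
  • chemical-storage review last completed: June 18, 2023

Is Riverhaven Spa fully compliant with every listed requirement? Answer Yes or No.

1. professional liability coverage $1,200,000 ≥ $925,000 → met
2. premises liability coverage $925,000 ≥ $725,000 → met
3. autoclave spore test 53 days ago vs limit 60 → met
4. condition 'offers chemical hair treatments' does not hold → requirement n/a → met
5. condition 'performs microblading' does not hold → requirement n/a → met
6. continuing-education completion 26 days ago vs limit 30 → met
7. ventilation assessment 40 days ago vs limit 45 → met
8. chemical-storage review 159 days ago vs limit 180 → met
9. sanitation inspection 110 days ago vs limit 120 → met
All met.

Yes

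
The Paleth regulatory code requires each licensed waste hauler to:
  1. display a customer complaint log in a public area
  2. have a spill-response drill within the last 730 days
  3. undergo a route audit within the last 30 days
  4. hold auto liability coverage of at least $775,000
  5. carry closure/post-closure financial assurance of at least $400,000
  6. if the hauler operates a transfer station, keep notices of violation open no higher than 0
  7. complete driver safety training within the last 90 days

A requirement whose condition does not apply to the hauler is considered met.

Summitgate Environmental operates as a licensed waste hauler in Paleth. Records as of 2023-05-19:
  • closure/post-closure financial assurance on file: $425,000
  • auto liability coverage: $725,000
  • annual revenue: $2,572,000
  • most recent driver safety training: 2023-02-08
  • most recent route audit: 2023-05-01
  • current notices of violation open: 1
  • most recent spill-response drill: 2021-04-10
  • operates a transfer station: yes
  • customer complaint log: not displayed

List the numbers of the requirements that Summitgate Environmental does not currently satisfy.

1. customer complaint log absent → not met
2. spill-response drill 769 days ago vs limit 730 → not met
3. route audit 18 days ago vs limit 30 → met
4. auto liability coverage $725,000 < $775,000 → not met
5. closure/post-closure financial assurance $425,000 ≥ $400,000 → met
6. condition 'operates a transfer station' holds; notices of violation open 1 > 0 → not met
7. driver safety training 100 days ago vs limit 90 → not met
Not met: 1, 2, 4, 6, 7

1, 2, 4, 6, 7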